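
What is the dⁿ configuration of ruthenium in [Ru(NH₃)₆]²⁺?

Ammonia is neutral; balancing the +2 overall charge requires Ru(II).
Ru sits in group 8, so the d-electron count is 8 − 2 = 6.

d⁶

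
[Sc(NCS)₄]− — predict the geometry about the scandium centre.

Summing ligand charges against the −1 overall charge gives an oxidation state of +3 for scandium.
Group 3 minus oxidation state 3 gives a d⁰ configuration.
Coordination number: 4.
A d⁰ ion has no crystal-field stabilisation preference between square planar and tetrahedral, so four ligands adopt the sterically favoured tetrahedral geometry.

tetrahedral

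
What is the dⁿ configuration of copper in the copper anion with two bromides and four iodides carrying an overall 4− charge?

Ligand charges: each bromide is −1; each iodide is −1. With an overall charge of −4 the copper centre must be in the +2 oxidation state.
Group 11 minus oxidation state 2 gives a d⁹ configuration.

d⁹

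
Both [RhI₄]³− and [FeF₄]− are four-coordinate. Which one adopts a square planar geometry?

[RhI₄]³−

For [RhI₄]³−: Each iodide is −1; balancing the −3 overall charge requires Rh(I). Rhodium is a group-9 element; Rh(I) is therefore d⁸. A 4d d⁸ ion has a large crystal-field splitting; square planar leaves the high-energy d_{x²−y²} orbital empty and maximises CFSE. → square planar.
For [FeF₄]−: Summing ligand charges against the −1 overall charge gives an oxidation state of +3 for iron. Fe sits in group 8, so the d-electron count is 8 − 3 = 5. A high-spin d⁵ ion has zero CFSE in either geometry, so four ligands adopt the sterically favoured tetrahedral geometry. → tetrahedral.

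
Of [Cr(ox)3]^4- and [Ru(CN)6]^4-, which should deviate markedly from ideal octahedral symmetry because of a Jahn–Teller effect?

[Cr(ox)3]^4-

[Cr(ox)3]^4-: Each oxalate is −2; balancing the −4 overall charge requires Cr(II). Chromium is a group-6 element; Cr(II) is therefore d⁴. Oxalate is a weak-field ligand for a first-row metal, so the complex is high-spin. The t₂g³e_g¹ (high-spin) configuration has an unevenly filled e_g set; the Jahn–Teller theorem predicts a tetragonal distortion (typically axial elongation) to lift the degeneracy.
[Ru(CN)6]^4-: Ligand charges: each cyanide is −1. With an overall charge of −4 the ruthenium centre must be in the +2 oxidation state. Ruthenium is a group-8 element; Ru(II) is therefore d⁶. A 4d ion has a large Δₒ and is invariably low-spin. The d⁶ configuration leaves the e_g set evenly filled (or empty) — no strong Jahn–Teller driving force.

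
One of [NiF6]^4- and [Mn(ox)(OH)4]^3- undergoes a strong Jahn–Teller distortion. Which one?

[NiF6]^4-: Each fluoride is −1; balancing the −4 overall charge requires Ni(II). Ni sits in group 10, so the d-electron count is 10 − 2 = 8. The d⁸ configuration leaves the e_g set evenly filled (or empty) — no strong Jahn–Teller driving force.
[Mn(ox)(OH)4]^3-: Ligand charges: each oxalate is −2; each hydroxide is −1. With an overall charge of −3 the manganese centre must be in the +3 oxidation state. Mn sits in group 7, so the d-electron count is 7 − 3 = 4. Hydroxide and oxalate are weak-field ligands for a first-row metal, so the complex is high-spin. The t₂g³e_g¹ (high-spin) configuration has an unevenly filled e_g set; the Jahn–Teller theorem predicts a tetragonal distortion (typically axial elongation) to lift the degeneracy.

[Mn(ox)(OH)4]^3-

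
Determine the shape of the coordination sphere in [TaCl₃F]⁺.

Ligand charges: each chloride is −1; each fluoride is −1. With an overall charge of +1 the tantalum centre must be in the +5 oxidation state.
Group 5 minus oxidation state 5 gives a d⁰ configuration.
Coordination number: 4.
A d⁰ ion has no crystal-field stabilisation preference between square planar and tetrahedral, so four ligands adopt the sterically favoured tetrahedral geometry.

tetrahedral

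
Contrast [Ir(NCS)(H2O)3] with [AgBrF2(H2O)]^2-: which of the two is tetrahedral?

[AgBrF2(H2O)]^2-

For [Ir(NCS)(H2O)3]: Each isothiocyanate is −1; water is neutral; balancing the 0 overall charge requires Ir(I). Iridium is a group-9 element; Ir(I) is therefore d⁸. A 5d d⁸ ion has a large crystal-field splitting; square planar leaves the high-energy d_{x²−y²} orbital empty and maximises CFSE. → square planar.
For [AgBrF2(H2O)]^2-: Each bromide is −1; each fluoride is −1; water is neutral; balancing the −2 overall charge requires Ag(I). Group 11 minus oxidation state 1 gives a d¹⁰ configuration. A d¹⁰ ion has no crystal-field stabilisation preference between square planar and tetrahedral, so four ligands adopt the sterically favoured tetrahedral geometry. → tetrahedral.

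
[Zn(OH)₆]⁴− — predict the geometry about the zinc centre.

octahedral

Ligand charges: each hydroxide is −1. With an overall charge of −4 the zinc centre must be in the +2 oxidation state.
Zn sits in group 12, so the d-electron count is 12 − 2 = 10.
With 6 monodentate ligands the coordination number is 6.
Six donors around a single metal centre give an octahedral coordination sphere.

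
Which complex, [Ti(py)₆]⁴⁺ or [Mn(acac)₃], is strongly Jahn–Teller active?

[Ti(py)₆]⁴⁺: Ligand charges: pyridine is neutral. With an overall charge of +4 the titanium centre must be in the +4 oxidation state. Ti sits in group 4, so the d-electron count is 4 − 4 = 0. The d⁰ configuration leaves the e_g set evenly filled (or empty) — no strong Jahn–Teller driving force.
[Mn(acac)₃]: Ligand charges: each acetylacetonate is −1. With an overall charge of 0 the manganese centre must be in the +3 oxidation state. Mn sits in group 7, so the d-electron count is 7 − 3 = 4. Acetylacetonate is a weak-field ligand for a first-row metal, so the complex is high-spin. The t₂g³e_g¹ (high-spin) configuration has an unevenly filled e_g set; the Jahn–Teller theorem predicts a tetragonal distortion (typically axial elongation) to lift the degeneracy.

[Mn(acac)₃]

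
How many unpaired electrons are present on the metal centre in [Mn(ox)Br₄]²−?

Summing ligand charges against the −2 overall charge gives an oxidation state of +4 for manganese.
Manganese is a group-7 element; Mn(IV) is therefore d³.
Counting donor atoms: 1×oxalate (bidentate) → 2 donors; 4×bromide (monodentate) → 4 donors. Coordination number = 6.
In an octahedral field the d³ configuration is t₂g³e_g⁰ (only one arrangement possible), giving 3 unpaired electrons.

3 unpaired electrons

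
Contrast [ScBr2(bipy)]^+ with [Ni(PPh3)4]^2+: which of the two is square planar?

[Ni(PPh3)4]^2+

For [ScBr2(bipy)]^+: Ligand charges: each bromide is −1; 2,2′-bipyridine is neutral. With an overall charge of +1 the scandium centre must be in the +3 oxidation state. Group 3 minus oxidation state 3 gives a d⁰ configuration. A d⁰ ion has no crystal-field stabilisation preference between square planar and tetrahedral, so four ligands adopt the sterically favoured tetrahedral geometry. → tetrahedral.
For [Ni(PPh3)4]^2+: Summing ligand charges against the +2 overall charge gives an oxidation state of +2 for nickel. Nickel is a group-10 element; Ni(II) is therefore d⁸. Triphenylphosphine is a strong-field ligand (high in the spectrochemical series). A 3d d⁸ ion with strong-field ligands gains enough CFSE to favour square planar over tetrahedral. → square planar.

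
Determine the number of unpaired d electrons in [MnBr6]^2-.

Summing ligand charges against the −2 overall charge gives an oxidation state of +4 for manganese.
Mn sits in group 7, so the d-electron count is 7 − 4 = 3.
In an octahedral field the d³ configuration is t₂g³e_g⁰ (only one arrangement possible), giving 3 unpaired electrons.

3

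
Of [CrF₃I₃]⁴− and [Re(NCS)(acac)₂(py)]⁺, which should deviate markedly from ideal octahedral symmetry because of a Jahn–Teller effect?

[CrF₃I₃]⁴−

[CrF₃I₃]⁴−: Summing ligand charges against the −4 overall charge gives an oxidation state of +2 for chromium. Group 6 minus oxidation state 2 gives a d⁴ configuration. Fluoride and iodide are weak-field ligands for a first-row metal, so the complex is high-spin. The t₂g³e_g¹ (high-spin) configuration has an unevenly filled e_g set; the Jahn–Teller theorem predicts a tetragonal distortion (typically axial elongation) to lift the degeneracy.
[Re(NCS)(acac)₂(py)]⁺: Summing ligand charges against the +1 overall charge gives an oxidation state of +4 for rhenium. Re sits in group 7, so the d-electron count is 7 − 4 = 3. The d³ configuration leaves the e_g set evenly filled (or empty) — no strong Jahn–Teller driving force.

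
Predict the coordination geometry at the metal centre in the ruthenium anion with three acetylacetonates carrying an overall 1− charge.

Each acetylacetonate is −1; balancing the −1 overall charge requires Ru(II).
Ruthenium is a group-8 element; Ru(II) is therefore d⁶.
Counting donor atoms: 3×acetylacetonate (bidentate) → 6 donors. Coordination number = 6.
Six donors around a single metal centre give an octahedral coordination sphere.

octahedral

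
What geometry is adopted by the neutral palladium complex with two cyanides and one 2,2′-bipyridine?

Ligand charges: each cyanide is −1; 2,2′-bipyridine is neutral. With an overall charge of 0 the palladium centre must be in the +2 oxidation state.
Group 10 minus oxidation state 2 gives a d⁸ configuration.
Counting donor atoms: 2×cyanide (monodentate) → 2 donors; 1×2,2′-bipyridine (bidentate) → 2 donors. Coordination number = 4.
A 4d d⁸ ion has a large crystal-field splitting; square planar leaves the high-energy d_{x²−y²} orbital empty and maximises CFSE.

square planar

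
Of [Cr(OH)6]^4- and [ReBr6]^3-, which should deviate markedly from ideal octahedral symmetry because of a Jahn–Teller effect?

[Cr(OH)6]^4-: Ligand charges: each hydroxide is −1. With an overall charge of −4 the chromium centre must be in the +2 oxidation state. Cr sits in group 6, so the d-electron count is 6 − 2 = 4. Hydroxide is a weak-field ligand for a first-row metal, so the complex is high-spin. The t₂g³e_g¹ (high-spin) configuration has an unevenly filled e_g set; the Jahn–Teller theorem predicts a tetragonal distortion (typically axial elongation) to lift the degeneracy.
[ReBr6]^3-: Summing ligand charges against the −3 overall charge gives an oxidation state of +3 for rhenium. Group 7 minus oxidation state 3 gives a d⁴ configuration. A 5d ion has a large Δₒ and is invariably low-spin. The d⁴ configuration leaves the e_g set evenly filled (or empty) — no strong Jahn–Teller driving force.

[Cr(OH)6]^4-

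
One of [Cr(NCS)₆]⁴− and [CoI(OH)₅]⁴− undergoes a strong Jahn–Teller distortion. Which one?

[Cr(NCS)₆]⁴−: Each isothiocyanate is −1; balancing the −4 overall charge requires Cr(II). Group 6 minus oxidation state 2 gives a d⁴ configuration. Isothiocyanate is a weak-field ligand for a first-row metal, so the complex is high-spin. The t₂g³e_g¹ (high-spin) configuration has an unevenly filled e_g set; the Jahn–Teller theorem predicts a tetragonal distortion (typically axial elongation) to lift the degeneracy.
[CoI(OH)₅]⁴−: Each iodide is −1; each hydroxide is −1; balancing the −4 overall charge requires Co(II). Co sits in group 9, so the d-electron count is 9 − 2 = 7. Hydroxide and iodide are weak-field ligands for a first-row metal, so the complex is high-spin. The d⁷ configuration leaves the e_g set evenly filled (or empty) — no strong Jahn–Teller driving force.

[Cr(NCS)₆]⁴−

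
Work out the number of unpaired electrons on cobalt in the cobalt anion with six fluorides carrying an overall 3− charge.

Each fluoride is −1; balancing the −3 overall charge requires Co(III).
Co sits in group 9, so the d-electron count is 9 − 3 = 6.
The spin state decides the count: fluoride is the one ligand weak enough to leave Co(III) high-spin — [CoF₆]³⁻ is the classic exception.
An octahedral high-spin d⁶ ion is t₂g⁴e_g², giving 4 unpaired electrons.

4 unpaired electrons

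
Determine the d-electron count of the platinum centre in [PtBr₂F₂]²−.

d8

Each bromide is −1; each fluoride is −1; balancing the −2 overall charge requires Pt(II).
Platinum is a group-10 element; Pt(II) is therefore d⁸.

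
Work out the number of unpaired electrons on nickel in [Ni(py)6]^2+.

2 unpaired electrons

Ligand charges: pyridine is neutral. With an overall charge of +2 the nickel centre must be in the +2 oxidation state.
Group 10 minus oxidation state 2 gives a d⁸ configuration.
In an octahedral field the d⁸ configuration is t₂g⁶e_g² (only one arrangement possible), giving 2 unpaired electrons.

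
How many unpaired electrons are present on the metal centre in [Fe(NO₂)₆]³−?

1

Ligand charges: each nitro (N-bound nitrite) is −1. With an overall charge of −3 the iron centre must be in the +3 oxidation state.
Group 8 minus oxidation state 3 gives a d⁵ configuration.
The spin state decides the count: Nitro (N-bound nitrite) is a strong-field ligand (high in the spectrochemical series) for a first-row metal, so the complex is low-spin.
An octahedral low-spin d⁵ ion is t₂g⁵e_g⁰, giving 1 unpaired electron.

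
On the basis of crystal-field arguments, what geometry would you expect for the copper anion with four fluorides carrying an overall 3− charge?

Each fluoride is −1; balancing the −3 overall charge requires Cu(I).
Group 11 minus oxidation state 1 gives a d¹⁰ configuration.
With 4 monodentate ligands the coordination number is 4.
A d¹⁰ ion has no crystal-field stabilisation preference between square planar and tetrahedral, so four ligands adopt the sterically favoured tetrahedral geometry.

tetrahedral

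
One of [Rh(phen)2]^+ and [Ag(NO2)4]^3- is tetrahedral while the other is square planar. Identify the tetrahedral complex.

[Ag(NO2)4]^3-

For [Rh(phen)2]^+: Ligand charges: 1,10-phenanthroline is neutral. With an overall charge of +1 the rhodium centre must be in the +1 oxidation state. Rh sits in group 9, so the d-electron count is 9 − 1 = 8. A 4d d⁸ ion has a large crystal-field splitting; square planar leaves the high-energy d_{x²−y²} orbital empty and maximises CFSE. → square planar.
For [Ag(NO2)4]^3-: Ligand charges: each nitro (N-bound nitrite) is −1. With an overall charge of −3 the silver centre must be in the +1 oxidation state. Ag sits in group 11, so the d-electron count is 11 − 1 = 10. A d¹⁰ ion has no crystal-field stabilisation preference between square planar and tetrahedral, so four ligands adopt the sterically favoured tetrahedral geometry. → tetrahedral.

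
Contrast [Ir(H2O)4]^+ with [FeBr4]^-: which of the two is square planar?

[Ir(H2O)4]^+

For [Ir(H2O)4]^+: Ligand charges: water is neutral. With an overall charge of +1 the iridium centre must be in the +1 oxidation state. Ir sits in group 9, so the d-electron count is 9 − 1 = 8. A 5d d⁸ ion has a large crystal-field splitting; square planar leaves the high-energy d_{x²−y²} orbital empty and maximises CFSE. → square planar.
For [FeBr4]^-: Ligand charges: each bromide is −1. With an overall charge of −1 the iron centre must be in the +3 oxidation state. Fe sits in group 8, so the d-electron count is 8 − 3 = 5. A high-spin d⁵ ion has zero CFSE in either geometry, so four ligands adopt the sterically favoured tetrahedral geometry. → tetrahedral.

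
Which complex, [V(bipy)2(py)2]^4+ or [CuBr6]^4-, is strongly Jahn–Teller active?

[CuBr6]^4-

[V(bipy)2(py)2]^4+: Ligand charges: 2,2′-bipyridine is neutral; pyridine is neutral. With an overall charge of +4 the vanadium centre must be in the +4 oxidation state. Vanadium is a group-5 element; V(IV) is therefore d¹. The d¹ configuration leaves the e_g set evenly filled (or empty) — no strong Jahn–Teller driving force.
[CuBr6]^4-: Ligand charges: each bromide is −1. With an overall charge of −4 the copper centre must be in the +2 oxidation state. Group 11 minus oxidation state 2 gives a d⁹ configuration. The t₂g⁶e_g³ configuration has an unevenly filled e_g set; the Jahn–Teller theorem predicts a tetragonal distortion (typically axial elongation) to lift the degeneracy.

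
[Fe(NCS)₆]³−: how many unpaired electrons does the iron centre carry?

Ligand charges: each isothiocyanate is −1. With an overall charge of −3 the iron centre must be in the +3 oxidation state.
Fe sits in group 8, so the d-electron count is 8 − 3 = 5.
The spin state decides the count: Isothiocyanate is a weak-field ligand for a first-row metal, so the complex is high-spin.
An octahedral high-spin d⁵ ion is t₂g³e_g², giving 5 unpaired electrons.

5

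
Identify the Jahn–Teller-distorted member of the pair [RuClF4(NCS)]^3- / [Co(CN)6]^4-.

[RuClF4(NCS)]^3-: Each chloride is −1; each fluoride is −1; each isothiocyanate is −1; balancing the −3 overall charge requires Ru(III). Group 8 minus oxidation state 3 gives a d⁵ configuration. A 4d ion has a large Δₒ and is invariably low-spin. The d⁵ configuration leaves the e_g set evenly filled (or empty) — no strong Jahn–Teller driving force.
[Co(CN)6]^4-: Summing ligand charges against the −4 overall charge gives an oxidation state of +2 for cobalt. Group 9 minus oxidation state 2 gives a d⁷ configuration. Cyanide is a strong-field ligand (high in the spectrochemical series) for a first-row metal, so the complex is low-spin. The t₂g⁶e_g¹ (low-spin) configuration has an unevenly filled e_g set; the Jahn–Teller theorem predicts a tetragonal distortion (typically axial elongation) to lift the degeneracy.

[Co(CN)6]^4-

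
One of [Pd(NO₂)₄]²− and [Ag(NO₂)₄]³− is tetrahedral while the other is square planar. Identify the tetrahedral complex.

[Ag(NO₂)₄]³−

For [Pd(NO₂)₄]²−: Ligand charges: each nitro (N-bound nitrite) is −1. With an overall charge of −2 the palladium centre must be in the +2 oxidation state. Group 10 minus oxidation state 2 gives a d⁸ configuration. A 4d d⁸ ion has a large crystal-field splitting; square planar leaves the high-energy d_{x²−y²} orbital empty and maximises CFSE. → square planar.
For [Ag(NO₂)₄]³−: Summing ligand charges against the −3 overall charge gives an oxidation state of +1 for silver. Ag sits in group 11, so the d-electron count is 11 − 1 = 10. A d¹⁰ ion has no crystal-field stabilisation preference between square planar and tetrahedral, so four ligands adopt the sterically favoured tetrahedral geometry. → tetrahedral.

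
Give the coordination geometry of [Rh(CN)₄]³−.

Ligand charges: each cyanide is −1. With an overall charge of −3 the rhodium centre must be in the +1 oxidation state.
Group 9 minus oxidation state 1 gives a d⁸ configuration.
Coordination number: 4.
A 4d d⁸ ion has a large crystal-field splitting; square planar leaves the high-energy d_{x²−y²} orbital empty and maximises CFSE.

square planar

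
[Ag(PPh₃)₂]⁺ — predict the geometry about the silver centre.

Triphenylphosphine is neutral; balancing the +1 overall charge requires Ag(I).
Silver is a group-11 element; Ag(I) is therefore d¹⁰.
Coordination number: 2.
A d¹⁰ ion with only two ligands adopts a linear arrangement (sp hybridisation; no CFSE preference).

linear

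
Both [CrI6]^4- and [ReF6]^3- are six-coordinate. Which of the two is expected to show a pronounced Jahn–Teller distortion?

[CrI6]^4-: Ligand charges: each iodide is −1. With an overall charge of −4 the chromium centre must be in the +2 oxidation state. Chromium is a group-6 element; Cr(II) is therefore d⁴. Iodide is a weak-field ligand for a first-row metal, so the complex is high-spin. The t₂g³e_g¹ (high-spin) configuration has an unevenly filled e_g set; the Jahn–Teller theorem predicts a tetragonal distortion (typically axial elongation) to lift the degeneracy.
[ReF6]^3-: Each fluoride is −1; balancing the −3 overall charge requires Re(III). Rhenium is a group-7 element; Re(III) is therefore d⁴. A 5d ion has a large Δₒ and is invariably low-spin. The d⁴ configuration leaves the e_g set evenly filled (or empty) — no strong Jahn–Teller driving force.

[CrI6]^4-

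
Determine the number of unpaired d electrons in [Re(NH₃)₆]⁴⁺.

Ligand charges: ammonia is neutral. With an overall charge of +4 the rhenium centre must be in the +4 oxidation state.
Group 7 minus oxidation state 4 gives a d³ configuration.
In an octahedral field the d³ configuration is t₂g³e_g⁰ (only one arrangement possible), giving 3 unpaired electrons.

3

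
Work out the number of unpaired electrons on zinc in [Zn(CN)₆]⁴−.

0

Summing ligand charges against the −4 overall charge gives an oxidation state of +2 for zinc.
Group 12 minus oxidation state 2 gives a d¹⁰ configuration.
In an octahedral field the d¹⁰ configuration is t₂g⁶e_g⁴, giving 0 unpaired electrons.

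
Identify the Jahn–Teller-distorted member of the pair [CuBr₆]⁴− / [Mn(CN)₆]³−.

[CuBr₆]⁴−

[CuBr₆]⁴−: Ligand charges: each bromide is −1. With an overall charge of −4 the copper centre must be in the +2 oxidation state. Copper is a group-11 element; Cu(II) is therefore d⁹. The t₂g⁶e_g³ configuration has an unevenly filled e_g set; the Jahn–Teller theorem predicts a tetragonal distortion (typically axial elongation) to lift the degeneracy.
[Mn(CN)₆]³−: Ligand charges: each cyanide is −1. With an overall charge of −3 the manganese centre must be in the +3 oxidation state. Mn sits in group 7, so the d-electron count is 7 − 3 = 4. Cyanide is a strong-field ligand (high in the spectrochemical series) for a first-row metal, so the complex is low-spin. The d⁴ configuration leaves the e_g set evenly filled (or empty) — no strong Jahn–Teller driving force.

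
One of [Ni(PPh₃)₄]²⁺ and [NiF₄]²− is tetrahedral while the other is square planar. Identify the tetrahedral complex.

For [Ni(PPh₃)₄]²⁺: Summing ligand charges against the +2 overall charge gives an oxidation state of +2 for nickel. Nickel is a group-10 element; Ni(II) is therefore d⁸. Triphenylphosphine is a strong-field ligand (high in the spectrochemical series). A 3d d⁸ ion with strong-field ligands gains enough CFSE to favour square planar over tetrahedral. → square planar.
For [NiF₄]²−: Ligand charges: each fluoride is −1. With an overall charge of −2 the nickel centre must be in the +2 oxidation state. Group 10 minus oxidation state 2 gives a d⁸ configuration. Fluoride is a weak-field ligand. With weak-field ligands the CFSE gain from square planar is small, so a 3d d⁸ ion takes the sterically preferred tetrahedral geometry. → tetrahedral.

[NiF₄]²−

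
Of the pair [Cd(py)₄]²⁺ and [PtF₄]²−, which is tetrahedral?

[Cd(py)₄]²⁺

For [Cd(py)₄]²⁺: Summing ligand charges against the +2 overall charge gives an oxidation state of +2 for cadmium. Cd sits in group 12, so the d-electron count is 12 − 2 = 10. A d¹⁰ ion has no crystal-field stabilisation preference between square planar and tetrahedral, so four ligands adopt the sterically favoured tetrahedral geometry. → tetrahedral.
For [PtF₄]²−: Each fluoride is −1; balancing the −2 overall charge requires Pt(II). Pt sits in group 10, so the d-electron count is 10 − 2 = 8. A 5d d⁸ ion has a large crystal-field splitting; square planar leaves the high-energy d_{x²−y²} orbital empty and maximises CFSE. → square planar.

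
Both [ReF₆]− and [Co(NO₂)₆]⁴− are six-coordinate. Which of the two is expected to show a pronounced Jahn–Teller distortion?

[ReF₆]−: Summing ligand charges against the −1 overall charge gives an oxidation state of +5 for rhenium. Rhenium is a group-7 element; Re(V) is therefore d². The d² configuration leaves the e_g set evenly filled (or empty) — no strong Jahn–Teller driving force.
[Co(NO₂)₆]⁴−: Ligand charges: each nitro (N-bound nitrite) is −1. With an overall charge of −4 the cobalt centre must be in the +2 oxidation state. Cobalt is a group-9 element; Co(II) is therefore d⁷. Nitro (N-bound nitrite) is a strong-field ligand (high in the spectrochemical series) for a first-row metal, so the complex is low-spin. The t₂g⁶e_g¹ (low-spin) configuration has an unevenly filled e_g set; the Jahn–Teller theorem predicts a tetragonal distortion (typically axial elongation) to lift the degeneracy.

[Co(NO₂)₆]⁴−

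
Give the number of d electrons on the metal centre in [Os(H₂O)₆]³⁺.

d5

Ligand charges: water is neutral. With an overall charge of +3 the osmium centre must be in the +3 oxidation state.
Group 8 minus oxidation state 3 gives a d⁵ configuration.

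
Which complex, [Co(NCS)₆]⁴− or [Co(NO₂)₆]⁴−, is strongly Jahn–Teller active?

[Co(NO₂)₆]⁴−

[Co(NCS)₆]⁴−: Ligand charges: each isothiocyanate is −1. With an overall charge of −4 the cobalt centre must be in the +2 oxidation state. Cobalt is a group-9 element; Co(II) is therefore d⁷. Isothiocyanate is a weak-field ligand for a first-row metal, so the complex is high-spin. The d⁷ configuration leaves the e_g set evenly filled (or empty) — no strong Jahn–Teller driving force.
[Co(NO₂)₆]⁴−: Ligand charges: each nitro (N-bound nitrite) is −1. With an overall charge of −4 the cobalt centre must be in the +2 oxidation state. Group 9 minus oxidation state 2 gives a d⁷ configuration. Nitro (N-bound nitrite) is a strong-field ligand (high in the spectrochemical series) for a first-row metal, so the complex is low-spin. The t₂g⁶e_g¹ (low-spin) configuration has an unevenly filled e_g set; the Jahn–Teller theorem predicts a tetragonal distortion (typically axial elongation) to lift the degeneracy.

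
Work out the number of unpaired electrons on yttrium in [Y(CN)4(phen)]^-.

0 unpaired electrons

Each cyanide is −1; 1,10-phenanthroline is neutral; balancing the −1 overall charge requires Y(III).
Y sits in group 3, so the d-electron count is 3 − 3 = 0.
Counting donor atoms: 4×cyanide (monodentate) → 4 donors; 1×1,10-phenanthroline (bidentate) → 2 donors. Coordination number = 6.
In an octahedral field the d⁰ configuration is t₂g⁰e_g⁰, giving 0 unpaired electrons.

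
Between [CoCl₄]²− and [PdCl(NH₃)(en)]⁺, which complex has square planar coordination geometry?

For [CoCl₄]²−: Summing ligand charges against the −2 overall charge gives an oxidation state of +2 for cobalt. Co sits in group 9, so the d-electron count is 9 − 2 = 7. For a high-spin 3d d⁷ ion with weak-field ligands the small Δₜ gives little square-planar CFSE advantage, so four ligands adopt the sterically favoured tetrahedral geometry. → tetrahedral.
For [PdCl(NH₃)(en)]⁺: Ligand charges: each chloride is −1; ammonia is neutral; ethylenediamine is neutral. With an overall charge of +1 the palladium centre must be in the +2 oxidation state. Pd sits in group 10, so the d-electron count is 10 − 2 = 8. A 4d d⁸ ion has a large crystal-field splitting; square planar leaves the high-energy d_{x²−y²} orbital empty and maximises CFSE. → square planar.

[PdCl(NH₃)(en)]⁺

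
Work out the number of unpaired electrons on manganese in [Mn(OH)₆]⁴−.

5 unpaired electrons

Summing ligand charges against the −4 overall charge gives an oxidation state of +2 for manganese.
Mn sits in group 7, so the d-electron count is 7 − 2 = 5.
The spin state decides the count: Hydroxide is a weak-field ligand for a first-row metal, so the complex is high-spin.
An octahedral high-spin d⁵ ion is t₂g³e_g², giving 5 unpaired electrons.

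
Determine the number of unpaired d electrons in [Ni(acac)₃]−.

Summing ligand charges against the −1 overall charge gives an oxidation state of +2 for nickel.
Nickel is a group-10 element; Ni(II) is therefore d⁸.
Counting donor atoms: 3×acetylacetonate (bidentate) → 6 donors. Coordination number = 6.
In an octahedral field the d⁸ configuration is t₂g⁶e_g² (only one arrangement possible), giving 2 unpaired electrons.

2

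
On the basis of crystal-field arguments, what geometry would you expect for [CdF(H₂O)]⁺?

linear

Ligand charges: each fluoride is −1; water is neutral. With an overall charge of +1 the cadmium centre must be in the +2 oxidation state.
Cadmium is a group-12 element; Cd(II) is therefore d¹⁰.
With 2 monodentate ligands the coordination number is 2.
A d¹⁰ ion with only two ligands adopts a linear arrangement (sp hybridisation; no CFSE preference).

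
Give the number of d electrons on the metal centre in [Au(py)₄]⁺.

Pyridine is neutral; balancing the +1 overall charge requires Au(I).
Gold is a group-11 element; Au(I) is therefore d¹⁰.

d10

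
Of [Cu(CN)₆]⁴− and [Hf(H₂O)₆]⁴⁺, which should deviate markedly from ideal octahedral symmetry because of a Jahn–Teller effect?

[Cu(CN)₆]⁴−

[Cu(CN)₆]⁴−: Ligand charges: each cyanide is −1. With an overall charge of −4 the copper centre must be in the +2 oxidation state. Cu sits in group 11, so the d-electron count is 11 − 2 = 9. The t₂g⁶e_g³ configuration has an unevenly filled e_g set; the Jahn–Teller theorem predicts a tetragonal distortion (typically axial elongation) to lift the degeneracy.
[Hf(H₂O)₆]⁴⁺: Summing ligand charges against the +4 overall charge gives an oxidation state of +4 for hafnium. Group 4 minus oxidation state 4 gives a d⁰ configuration. The d⁰ configuration leaves the e_g set evenly filled (or empty) — no strong Jahn–Teller driving force.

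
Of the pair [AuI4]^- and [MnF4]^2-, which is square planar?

For [AuI4]^-: Each iodide is −1; balancing the −1 overall charge requires Au(III). Au sits in group 11, so the d-electron count is 11 − 3 = 8. A 5d d⁸ ion has a large crystal-field splitting; square planar leaves the high-energy d_{x²−y²} orbital empty and maximises CFSE. → square planar.
For [MnF4]^2-: Each fluoride is −1; balancing the −2 overall charge requires Mn(II). Group 7 minus oxidation state 2 gives a d⁵ configuration. A high-spin d⁵ ion has zero CFSE in either geometry, so four ligands adopt the sterically favoured tetrahedral geometry. → tetrahedral.

[AuI4]^-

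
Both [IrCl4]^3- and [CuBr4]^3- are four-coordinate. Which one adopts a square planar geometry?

[IrCl4]^3-

For [IrCl4]^3-: Summing ligand charges against the −3 overall charge gives an oxidation state of +1 for iridium. Iridium is a group-9 element; Ir(I) is therefore d⁸. A 5d d⁸ ion has a large crystal-field splitting; square planar leaves the high-energy d_{x²−y²} orbital empty and maximises CFSE. → square planar.
For [CuBr4]^3-: Summing ligand charges against the −3 overall charge gives an oxidation state of +1 for copper. Group 11 minus oxidation state 1 gives a d¹⁰ configuration. A d¹⁰ ion has no crystal-field stabilisation preference between square planar and tetrahedral, so four ligands adopt the sterically favoured tetrahedral geometry. → tetrahedral.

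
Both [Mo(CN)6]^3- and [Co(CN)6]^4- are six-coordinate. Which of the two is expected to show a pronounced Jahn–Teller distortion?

[Co(CN)6]^4-

[Mo(CN)6]^3-: Each cyanide is −1; balancing the −3 overall charge requires Mo(III). Group 6 minus oxidation state 3 gives a d³ configuration. The d³ configuration leaves the e_g set evenly filled (or empty) — no strong Jahn–Teller driving force.
[Co(CN)6]^4-: Ligand charges: each cyanide is −1. With an overall charge of −4 the cobalt centre must be in the +2 oxidation state. Cobalt is a group-9 element; Co(II) is therefore d⁷. Cyanide is a strong-field ligand (high in the spectrochemical series) for a first-row metal, so the complex is low-spin. The t₂g⁶e_g¹ (low-spin) configuration has an unevenly filled e_g set; the Jahn–Teller theorem predicts a tetragonal distortion (typically axial elongation) to lift the degeneracy.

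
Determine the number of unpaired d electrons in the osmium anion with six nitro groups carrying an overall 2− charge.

Summing ligand charges against the −2 overall charge gives an oxidation state of +4 for osmium.
Group 8 minus oxidation state 4 gives a d⁴ configuration.
The spin state decides the count: a 5d ion has a large Δₒ and is invariably low-spin.
An octahedral low-spin d⁴ ion is t₂g⁴e_g⁰, giving 2 unpaired electrons.

2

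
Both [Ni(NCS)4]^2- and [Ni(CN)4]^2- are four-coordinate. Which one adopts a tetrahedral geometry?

[Ni(NCS)4]^2-

For [Ni(NCS)4]^2-: Each isothiocyanate is −1; balancing the −2 overall charge requires Ni(II). Nickel is a group-10 element; Ni(II) is therefore d⁸. Isothiocyanate is a weak-field ligand. With weak-field ligands the CFSE gain from square planar is small, so a 3d d⁸ ion takes the sterically preferred tetrahedral geometry. → tetrahedral.
For [Ni(CN)4]^2-: Summing ligand charges against the −2 overall charge gives an oxidation state of +2 for nickel. Group 10 minus oxidation state 2 gives a d⁸ configuration. Cyanide is a strong-field ligand (high in the spectrochemical series). A 3d d⁸ ion with strong-field ligands gains enough CFSE to favour square planar over tetrahedral. → square planar.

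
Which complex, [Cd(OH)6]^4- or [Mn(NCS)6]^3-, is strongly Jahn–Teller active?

[Mn(NCS)6]^3-

[Cd(OH)6]^4-: Summing ligand charges against the −4 overall charge gives an oxidation state of +2 for cadmium. Group 12 minus oxidation state 2 gives a d¹⁰ configuration. The d¹⁰ configuration leaves the e_g set evenly filled (or empty) — no strong Jahn–Teller driving force.
[Mn(NCS)6]^3-: Each isothiocyanate is −1; balancing the −3 overall charge requires Mn(III). Mn sits in group 7, so the d-electron count is 7 − 3 = 4. Isothiocyanate is a weak-field ligand for a first-row metal, so the complex is high-spin. The t₂g³e_g¹ (high-spin) configuration has an unevenly filled e_g set; the Jahn–Teller theorem predicts a tetragonal distortion (typically axial elongation) to lift the degeneracy.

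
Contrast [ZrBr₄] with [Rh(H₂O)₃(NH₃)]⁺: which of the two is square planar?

[Rh(H₂O)₃(NH₃)]⁺

For [ZrBr₄]: Each bromide is −1; balancing the 0 overall charge requires Zr(IV). Zirconium is a group-4 element; Zr(IV) is therefore d⁰. A d⁰ ion has no crystal-field stabilisation preference between square planar and tetrahedral, so four ligands adopt the sterically favoured tetrahedral geometry. → tetrahedral.
For [Rh(H₂O)₃(NH₃)]⁺: Summing ligand charges against the +1 overall charge gives an oxidation state of +1 for rhodium. Rhodium is a group-9 element; Rh(I) is therefore d⁸. A 4d d⁸ ion has a large crystal-field splitting; square planar leaves the high-energy d_{x²−y²} orbital empty and maximises CFSE. → square planar.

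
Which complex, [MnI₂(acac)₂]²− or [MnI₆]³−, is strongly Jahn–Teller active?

[MnI₂(acac)₂]²−: Ligand charges: each iodide is −1; each acetylacetonate is −1. With an overall charge of −2 the manganese centre must be in the +2 oxidation state. Manganese is a group-7 element; Mn(II) is therefore d⁵. Acetylacetonate and iodide are weak-field ligands for a first-row metal, so the complex is high-spin. The d⁵ configuration leaves the e_g set evenly filled (or empty) — no strong Jahn–Teller driving force.
[MnI₆]³−: Ligand charges: each iodide is −1. With an overall charge of −3 the manganese centre must be in the +3 oxidation state. Mn sits in group 7, so the d-electron count is 7 − 3 = 4. Iodide is a weak-field ligand for a first-row metal, so the complex is high-spin. The t₂g³e_g¹ (high-spin) configuration has an unevenly filled e_g set; the Jahn–Teller theorem predicts a tetragonal distortion (typically axial elongation) to lift the degeneracy.

[MnI₆]³−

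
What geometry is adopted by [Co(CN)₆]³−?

Summing ligand charges against the −3 overall charge gives an oxidation state of +3 for cobalt.
Co sits in group 9, so the d-electron count is 9 − 3 = 6.
Coordination number: 6.
Six donors around a single metal centre give an octahedral coordination sphere.

octahedral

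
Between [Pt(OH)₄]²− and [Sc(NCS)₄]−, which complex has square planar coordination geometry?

[Pt(OH)₄]²−

For [Pt(OH)₄]²−: Ligand charges: each hydroxide is −1. With an overall charge of −2 the platinum centre must be in the +2 oxidation state. Pt sits in group 10, so the d-electron count is 10 − 2 = 8. A 5d d⁸ ion has a large crystal-field splitting; square planar leaves the high-energy d_{x²−y²} orbital empty and maximises CFSE. → square planar.
For [Sc(NCS)₄]−: Ligand charges: each isothiocyanate is −1. With an overall charge of −1 the scandium centre must be in the +3 oxidation state. Sc sits in group 3, so the d-electron count is 3 − 3 = 0. A d⁰ ion has no crystal-field stabilisation preference between square planar and tetrahedral, so four ligands adopt the sterically favoured tetrahedral geometry. → tetrahedral.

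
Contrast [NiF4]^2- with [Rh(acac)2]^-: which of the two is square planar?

[Rh(acac)2]^-

For [NiF4]^2-: Each fluoride is −1; balancing the −2 overall charge requires Ni(II). Nickel is a group-10 element; Ni(II) is therefore d⁸. Fluoride is a weak-field ligand. With weak-field ligands the CFSE gain from square planar is small, so a 3d d⁸ ion takes the sterically preferred tetrahedral geometry. → tetrahedral.
For [Rh(acac)2]^-: Ligand charges: each acetylacetonate is −1. With an overall charge of −1 the rhodium centre must be in the +1 oxidation state. Rh sits in group 9, so the d-electron count is 9 − 1 = 8. A 4d d⁸ ion has a large crystal-field splitting; square planar leaves the high-energy d_{x²−y²} orbital empty and maximises CFSE. → square planar.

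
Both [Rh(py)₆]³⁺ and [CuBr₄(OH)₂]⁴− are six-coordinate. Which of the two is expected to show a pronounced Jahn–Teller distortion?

[Rh(py)₆]³⁺: Pyridine is neutral; balancing the +3 overall charge requires Rh(III). Rhodium is a group-9 element; Rh(III) is therefore d⁶. A 4d ion has a large Δₒ and is invariably low-spin. The d⁶ configuration leaves the e_g set evenly filled (or empty) — no strong Jahn–Teller driving force.
[CuBr₄(OH)₂]⁴−: Ligand charges: each bromide is −1; each hydroxide is −1. With an overall charge of −4 the copper centre must be in the +2 oxidation state. Group 11 minus oxidation state 2 gives a d⁹ configuration. The t₂g⁶e_g³ configuration has an unevenly filled e_g set; the Jahn–Teller theorem predicts a tetragonal distortion (typically axial elongation) to lift the degeneracy.

[CuBr₄(OH)₂]⁴−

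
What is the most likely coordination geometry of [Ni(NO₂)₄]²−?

Each nitro (N-bound nitrite) is −1; balancing the −2 overall charge requires Ni(II).
Nickel is a group-10 element; Ni(II) is therefore d⁸.
With 4 monodentate ligands the coordination number is 4.
Nitro (N-bound nitrite) is a strong-field ligand (high in the spectrochemical series).
A 3d d⁸ ion with strong-field ligands gains enough CFSE to favour square planar over tetrahedral.

square planar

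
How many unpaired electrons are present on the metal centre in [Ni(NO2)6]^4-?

2

Summing ligand charges against the −4 overall charge gives an oxidation state of +2 for nickel.
Group 10 minus oxidation state 2 gives a d⁸ configuration.
In an octahedral field the d⁸ configuration is t₂g⁶e_g² (only one arrangement possible), giving 2 unpaired electrons.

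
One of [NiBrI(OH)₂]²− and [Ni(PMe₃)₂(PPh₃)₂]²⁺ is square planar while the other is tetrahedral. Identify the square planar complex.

For [NiBrI(OH)₂]²−: Each bromide is −1; each iodide is −1; each hydroxide is −1; balancing the −2 overall charge requires Ni(II). Group 10 minus oxidation state 2 gives a d⁸ configuration. Bromide, hydroxide, and iodide are weak-field ligands. With weak-field ligands the CFSE gain from square planar is small, so a 3d d⁸ ion takes the sterically preferred tetrahedral geometry. → tetrahedral.
For [Ni(PMe₃)₂(PPh₃)₂]²⁺: Ligand charges: trimethylphosphine is neutral; triphenylphosphine is neutral. With an overall charge of +2 the nickel centre must be in the +2 oxidation state. Ni sits in group 10, so the d-electron count is 10 − 2 = 8. Trimethylphosphine and triphenylphosphine are strong-field ligands (high in the spectrochemical series). A 3d d⁸ ion with strong-field ligands gains enough CFSE to favour square planar over tetrahedral. → square planar.

[Ni(PMe₃)₂(PPh₃)₂]²⁺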